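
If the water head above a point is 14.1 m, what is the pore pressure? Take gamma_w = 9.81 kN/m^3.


Result: 138.32 kPa

Derivation:
Using u = gamma_w * h_w
u = 9.81 * 14.1
u = 138.32 kPa


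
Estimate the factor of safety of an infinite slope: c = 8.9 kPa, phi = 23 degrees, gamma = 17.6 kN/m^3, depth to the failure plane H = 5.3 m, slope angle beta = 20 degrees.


Using Fs = c / (gamma*H*sin(beta)*cos(beta)) + tan(phi)/tan(beta)
Cohesion contribution = 8.9 / (17.6*5.3*sin(20)*cos(20))
Cohesion contribution = 0.296868
Friction contribution = tan(23)/tan(20) = 1.16623
Fs = 0.296868 + 1.16623
Fs = 1.463


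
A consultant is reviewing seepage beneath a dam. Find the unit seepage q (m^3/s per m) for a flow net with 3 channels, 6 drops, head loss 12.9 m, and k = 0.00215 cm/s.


Result: 0.0001387 m^3/s per m

Derivation:
Convert k to m/s for unit consistency with H:
k = 0.00215 cm/s = 0.00215 / 100 m/s = 2.15e-05 m/s
Using q = k * H * Nf / Nd
Nf / Nd = 3 / 6 = 0.5
q = 2.15e-05 * 12.9 * 0.5
q = 0.0001387 m^3/s per m


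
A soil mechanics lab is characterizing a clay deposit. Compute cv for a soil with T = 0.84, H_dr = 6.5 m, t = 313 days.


Using cv = T * H_dr^2 / t
H_dr^2 = 6.5^2 = 42.25
cv = 0.84 * 42.25 / 313
cv = 0.11339 m^2/day


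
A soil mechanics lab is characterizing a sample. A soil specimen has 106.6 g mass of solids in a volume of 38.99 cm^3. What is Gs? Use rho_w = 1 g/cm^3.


Using Gs = m_s / (V_s * rho_w)
Since rho_w = 1 g/cm^3:
Gs = 106.6 / 38.99
Gs = 2.734


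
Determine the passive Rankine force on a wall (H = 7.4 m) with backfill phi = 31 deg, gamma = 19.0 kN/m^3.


Compute passive earth pressure coefficient:
Kp = tan^2(45 + phi/2) = tan^2(60.5) = 3.124035
Compute passive force:
Pp = 0.5 * Kp * gamma * H^2
Pp = 0.5 * 3.124035 * 19.0 * 7.4^2
Pp = 1625.19 kN/m


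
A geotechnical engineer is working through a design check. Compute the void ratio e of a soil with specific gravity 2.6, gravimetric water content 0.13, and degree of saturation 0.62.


Using the relation e = Gs * w / S
e = 2.6 * 0.13 / 0.62
e = 0.5452


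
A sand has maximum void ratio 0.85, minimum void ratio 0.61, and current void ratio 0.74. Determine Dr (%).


Result: 45.83 %

Derivation:
Using Dr = (e_max - e) / (e_max - e_min) * 100
e_max - e = 0.85 - 0.74 = 0.11
e_max - e_min = 0.85 - 0.61 = 0.24
Dr = 0.11 / 0.24 * 100
Dr = 45.83 %


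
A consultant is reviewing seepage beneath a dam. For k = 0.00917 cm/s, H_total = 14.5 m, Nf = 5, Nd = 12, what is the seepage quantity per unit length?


Convert k to m/s for unit consistency with H:
k = 0.00917 cm/s = 0.00917 / 100 m/s = 9.17e-05 m/s
Using q = k * H * Nf / Nd
Nf / Nd = 5 / 12 = 0.4167
q = 9.17e-05 * 14.5 * 0.4167
q = 0.000554 m^3/s per m


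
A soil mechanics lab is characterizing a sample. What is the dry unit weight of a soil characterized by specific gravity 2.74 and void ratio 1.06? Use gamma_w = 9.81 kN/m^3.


Using gamma_d = Gs * gamma_w / (1 + e)
gamma_d = 2.74 * 9.81 / (1 + 1.06)
gamma_d = 2.74 * 9.81 / 2.06
gamma_d = 13.048 kN/m^3


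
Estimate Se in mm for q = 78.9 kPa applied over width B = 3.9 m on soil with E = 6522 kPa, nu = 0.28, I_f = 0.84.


Using Se = q * B * (1 - nu^2) * I_f / E
1 - nu^2 = 1 - 0.28^2 = 0.9216
Se = 78.9 * 3.9 * 0.9216 * 0.84 / 6522
Se = 0.036524 m
Convert to mm: Se = 0.036524 * 1000 = 36.524 mm


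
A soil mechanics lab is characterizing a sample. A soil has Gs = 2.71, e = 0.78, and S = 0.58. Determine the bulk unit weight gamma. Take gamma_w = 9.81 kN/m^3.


Using gamma = gamma_w * (Gs + S*e) / (1 + e)
Numerator: Gs + S*e = 2.71 + 0.58*0.78 = 3.1624
Denominator: 1 + e = 1 + 0.78 = 1.78
gamma = 9.81 * 3.1624 / 1.78
gamma = 17.429 kN/m^3


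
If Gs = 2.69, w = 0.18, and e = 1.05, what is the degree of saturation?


Using S = Gs * w / e
S = 2.69 * 0.18 / 1.05
S = 0.4611


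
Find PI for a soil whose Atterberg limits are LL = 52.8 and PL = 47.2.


Using PI = LL - PL
PI = 52.8 - 47.2
PI = 5.6


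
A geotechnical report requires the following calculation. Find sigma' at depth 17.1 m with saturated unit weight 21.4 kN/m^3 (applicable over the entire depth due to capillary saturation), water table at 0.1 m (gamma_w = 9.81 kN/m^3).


Result: 199.17 kPa

Derivation:
Total stress = gamma_sat * depth
sigma = 21.4 * 17.1 = 365.94 kPa
Pore water pressure u = gamma_w * (depth - d_wt)
u = 9.81 * (17.1 - 0.1) = 166.77 kPa
Effective stress = sigma - u
sigma' = 365.94 - 166.77 = 199.17 kPa


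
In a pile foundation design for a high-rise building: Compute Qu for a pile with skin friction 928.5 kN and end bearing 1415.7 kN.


Using Qu = Qf + Qb
Qu = 928.5 + 1415.7
Qu = 2344.2 kN


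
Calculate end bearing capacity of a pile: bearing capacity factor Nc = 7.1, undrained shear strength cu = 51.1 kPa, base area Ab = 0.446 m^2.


Using Qb = Nc * cu * Ab
Qb = 7.1 * 51.1 * 0.446
Qb = 161.81 kN


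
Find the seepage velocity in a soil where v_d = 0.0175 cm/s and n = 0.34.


Using v_s = v_d / n
v_s = 0.0175 / 0.34
v_s = 0.05147 cm/s


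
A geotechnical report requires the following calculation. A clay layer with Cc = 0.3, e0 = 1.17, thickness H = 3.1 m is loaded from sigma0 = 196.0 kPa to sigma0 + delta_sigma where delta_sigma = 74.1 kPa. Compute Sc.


Using Sc = Cc * H / (1 + e0) * log10((sigma0 + delta_sigma) / sigma0)
Stress ratio = (196.0 + 74.1) / 196.0 = 1.37806
log10(1.37806) = 0.139269
Cc * H / (1 + e0) = 0.3 * 3.1 / (1 + 1.17) = 0.428571
Sc = 0.428571 * 0.139269
Sc = 0.0597 m


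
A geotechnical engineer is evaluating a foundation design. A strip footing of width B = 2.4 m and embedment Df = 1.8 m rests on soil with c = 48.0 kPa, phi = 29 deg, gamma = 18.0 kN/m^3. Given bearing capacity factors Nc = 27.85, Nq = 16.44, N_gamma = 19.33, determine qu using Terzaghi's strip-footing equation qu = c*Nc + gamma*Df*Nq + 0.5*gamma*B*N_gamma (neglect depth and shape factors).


Compute qu = c*Nc + gamma*Df*Nq + 0.5*gamma*B*N_gamma
Term 1: 48.0 * 27.85 = 1336.8
Term 2: 18.0 * 1.8 * 16.44 = 532.656
Term 3: 0.5 * 18.0 * 2.4 * 19.33 = 417.528
qu = 1336.8 + 532.656 + 417.528
qu = 2286.98 kPa


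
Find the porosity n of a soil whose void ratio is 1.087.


Result: 0.5208

Derivation:
Using the relation n = e / (1 + e)
n = 1.087 / (1 + 1.087)
n = 1.087 / 2.087
n = 0.5208


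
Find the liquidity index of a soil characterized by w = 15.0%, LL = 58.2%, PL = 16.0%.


Result: -0.024

Derivation:
First compute the plasticity index:
PI = LL - PL = 58.2 - 16.0 = 42.2
Then compute the liquidity index:
LI = (w - PL) / PI
LI = (15.0 - 16.0) / 42.2
LI = -0.024


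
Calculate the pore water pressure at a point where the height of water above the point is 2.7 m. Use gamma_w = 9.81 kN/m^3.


Using u = gamma_w * h_w
u = 9.81 * 2.7
u = 26.49 kPa


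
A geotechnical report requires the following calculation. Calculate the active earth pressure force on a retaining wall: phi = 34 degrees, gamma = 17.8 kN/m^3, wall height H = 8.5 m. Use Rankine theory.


Compute active earth pressure coefficient:
Ka = tan^2(45 - phi/2) = tan^2(28.0) = 0.282715
Compute active force:
Pa = 0.5 * Ka * gamma * H^2
Pa = 0.5 * 0.282715 * 17.8 * 8.5^2
Pa = 181.79 kN/m


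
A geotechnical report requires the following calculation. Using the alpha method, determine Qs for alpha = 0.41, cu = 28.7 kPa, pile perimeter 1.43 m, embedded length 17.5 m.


Using Qs = alpha * cu * perimeter * L
Qs = 0.41 * 28.7 * 1.43 * 17.5
Qs = 294.47 kN


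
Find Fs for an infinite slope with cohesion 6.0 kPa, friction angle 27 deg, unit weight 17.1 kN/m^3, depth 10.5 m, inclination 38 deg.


Result: 0.721

Derivation:
Using Fs = c / (gamma*H*sin(beta)*cos(beta)) + tan(phi)/tan(beta)
Cohesion contribution = 6.0 / (17.1*10.5*sin(38)*cos(38))
Cohesion contribution = 0.0688798
Friction contribution = tan(27)/tan(38) = 0.652163
Fs = 0.0688798 + 0.652163
Fs = 0.721


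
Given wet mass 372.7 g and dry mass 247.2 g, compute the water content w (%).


Result: 50.77 %

Derivation:
Using w = (m_wet - m_dry) / m_dry * 100
m_wet - m_dry = 372.7 - 247.2 = 125.5 g
w = 125.5 / 247.2 * 100
w = 50.77 %


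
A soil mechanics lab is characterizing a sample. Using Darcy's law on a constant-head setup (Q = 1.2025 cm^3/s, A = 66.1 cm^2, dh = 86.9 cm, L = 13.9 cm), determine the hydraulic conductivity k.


Result: 0.00291 cm/s

Derivation:
Compute hydraulic gradient:
i = dh / L = 86.9 / 13.9 = 6.2518
Then apply Darcy's law:
k = Q / (A * i)
k = 1.2025 / (66.1 * 6.2518)
k = 1.2025 / 413.244
k = 0.00291 cm/s


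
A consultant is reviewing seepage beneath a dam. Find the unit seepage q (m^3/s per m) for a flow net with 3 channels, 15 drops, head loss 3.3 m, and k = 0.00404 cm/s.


Convert k to m/s for unit consistency with H:
k = 0.00404 cm/s = 0.00404 / 100 m/s = 4.04e-05 m/s
Using q = k * H * Nf / Nd
Nf / Nd = 3 / 15 = 0.2
q = 4.04e-05 * 3.3 * 0.2
q = 2.666e-05 m^3/s per m


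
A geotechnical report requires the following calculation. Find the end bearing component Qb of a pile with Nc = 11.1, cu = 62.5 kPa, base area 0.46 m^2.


Using Qb = Nc * cu * Ab
Qb = 11.1 * 62.5 * 0.46
Qb = 319.12 kN


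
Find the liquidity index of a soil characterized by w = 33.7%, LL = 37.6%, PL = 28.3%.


First compute the plasticity index:
PI = LL - PL = 37.6 - 28.3 = 9.3
Then compute the liquidity index:
LI = (w - PL) / PI
LI = (33.7 - 28.3) / 9.3
LI = 0.581


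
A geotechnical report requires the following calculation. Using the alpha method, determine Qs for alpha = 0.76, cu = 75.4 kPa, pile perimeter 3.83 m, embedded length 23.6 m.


Using Qs = alpha * cu * perimeter * L
Qs = 0.76 * 75.4 * 3.83 * 23.6
Qs = 5179.59 kN


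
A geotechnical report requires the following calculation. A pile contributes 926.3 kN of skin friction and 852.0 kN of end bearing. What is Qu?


Using Qu = Qf + Qb
Qu = 926.3 + 852.0
Qu = 1778.3 kN


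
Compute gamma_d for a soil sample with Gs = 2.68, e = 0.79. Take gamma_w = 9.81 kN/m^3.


Result: 14.688 kN/m^3

Derivation:
Using gamma_d = Gs * gamma_w / (1 + e)
gamma_d = 2.68 * 9.81 / (1 + 0.79)
gamma_d = 2.68 * 9.81 / 1.79
gamma_d = 14.688 kN/m^3


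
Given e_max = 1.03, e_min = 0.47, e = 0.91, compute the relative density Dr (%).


Using Dr = (e_max - e) / (e_max - e_min) * 100
e_max - e = 1.03 - 0.91 = 0.12
e_max - e_min = 1.03 - 0.47 = 0.56
Dr = 0.12 / 0.56 * 100
Dr = 21.43 %


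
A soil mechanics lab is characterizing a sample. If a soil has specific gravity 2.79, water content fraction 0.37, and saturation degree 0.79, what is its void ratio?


Using the relation e = Gs * w / S
e = 2.79 * 0.37 / 0.79
e = 1.3067


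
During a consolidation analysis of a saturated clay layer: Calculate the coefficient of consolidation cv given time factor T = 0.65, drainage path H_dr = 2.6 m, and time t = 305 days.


Result: 0.01441 m^2/day

Derivation:
Using cv = T * H_dr^2 / t
H_dr^2 = 2.6^2 = 6.76
cv = 0.65 * 6.76 / 305
cv = 0.01441 m^2/day


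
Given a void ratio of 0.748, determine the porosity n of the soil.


Result: 0.4279

Derivation:
Using the relation n = e / (1 + e)
n = 0.748 / (1 + 0.748)
n = 0.748 / 1.748
n = 0.4279


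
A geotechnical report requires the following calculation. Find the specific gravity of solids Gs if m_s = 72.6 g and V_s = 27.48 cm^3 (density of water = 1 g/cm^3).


Using Gs = m_s / (V_s * rho_w)
Since rho_w = 1 g/cm^3:
Gs = 72.6 / 27.48
Gs = 2.642


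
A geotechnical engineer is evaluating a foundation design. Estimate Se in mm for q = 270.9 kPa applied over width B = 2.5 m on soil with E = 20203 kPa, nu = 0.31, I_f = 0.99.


Using Se = q * B * (1 - nu^2) * I_f / E
1 - nu^2 = 1 - 0.31^2 = 0.9039
Se = 270.9 * 2.5 * 0.9039 * 0.99 / 20203
Se = 0.029998 m
Convert to mm: Se = 0.029998 * 1000 = 29.998 mm


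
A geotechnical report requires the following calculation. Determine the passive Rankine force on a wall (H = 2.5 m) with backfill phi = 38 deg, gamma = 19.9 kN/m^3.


Compute passive earth pressure coefficient:
Kp = tan^2(45 + phi/2) = tan^2(64.0) = 4.203746
Compute passive force:
Pp = 0.5 * Kp * gamma * H^2
Pp = 0.5 * 4.203746 * 19.9 * 2.5^2
Pp = 261.42 kN/m


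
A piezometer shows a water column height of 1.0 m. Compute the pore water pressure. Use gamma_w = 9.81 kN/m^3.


Using u = gamma_w * h_w
u = 9.81 * 1.0
u = 9.81 kPa


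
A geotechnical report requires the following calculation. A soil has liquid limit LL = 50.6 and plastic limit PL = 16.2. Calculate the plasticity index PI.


Result: 34.4

Derivation:
Using PI = LL - PL
PI = 50.6 - 16.2
PI = 34.4


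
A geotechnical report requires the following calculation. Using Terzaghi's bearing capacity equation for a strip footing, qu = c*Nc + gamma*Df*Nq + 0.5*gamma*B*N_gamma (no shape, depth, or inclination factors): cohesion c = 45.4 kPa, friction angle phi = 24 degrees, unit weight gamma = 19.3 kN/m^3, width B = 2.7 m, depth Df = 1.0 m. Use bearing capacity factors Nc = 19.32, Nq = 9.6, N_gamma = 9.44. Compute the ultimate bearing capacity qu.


Result: 1308.37 kPa

Derivation:
Compute qu = c*Nc + gamma*Df*Nq + 0.5*gamma*B*N_gamma
Term 1: 45.4 * 19.32 = 877.128
Term 2: 19.3 * 1.0 * 9.6 = 185.28
Term 3: 0.5 * 19.3 * 2.7 * 9.44 = 245.9592
qu = 877.128 + 185.28 + 245.9592
qu = 1308.37 kPa


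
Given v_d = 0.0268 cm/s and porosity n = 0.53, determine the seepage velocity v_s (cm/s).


Result: 0.05057 cm/s

Derivation:
Using v_s = v_d / n
v_s = 0.0268 / 0.53
v_s = 0.05057 cm/s


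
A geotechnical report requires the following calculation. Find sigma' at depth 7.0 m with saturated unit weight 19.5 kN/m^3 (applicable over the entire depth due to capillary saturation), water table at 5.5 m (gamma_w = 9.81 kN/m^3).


Total stress = gamma_sat * depth
sigma = 19.5 * 7.0 = 136.5 kPa
Pore water pressure u = gamma_w * (depth - d_wt)
u = 9.81 * (7.0 - 5.5) = 14.715 kPa
Effective stress = sigma - u
sigma' = 136.5 - 14.715 = 121.79 kPa


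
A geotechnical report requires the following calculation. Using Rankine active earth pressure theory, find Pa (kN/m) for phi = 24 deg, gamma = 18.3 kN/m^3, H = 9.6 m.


Compute active earth pressure coefficient:
Ka = tan^2(45 - phi/2) = tan^2(33.0) = 0.42173
Compute active force:
Pa = 0.5 * Ka * gamma * H^2
Pa = 0.5 * 0.42173 * 18.3 * 9.6^2
Pa = 355.63 kN/m


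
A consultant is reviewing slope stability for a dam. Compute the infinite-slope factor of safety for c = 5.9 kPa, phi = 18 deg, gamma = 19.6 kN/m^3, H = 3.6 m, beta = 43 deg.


Result: 0.516

Derivation:
Using Fs = c / (gamma*H*sin(beta)*cos(beta)) + tan(phi)/tan(beta)
Cohesion contribution = 5.9 / (19.6*3.6*sin(43)*cos(43))
Cohesion contribution = 0.167642
Friction contribution = tan(18)/tan(43) = 0.348434
Fs = 0.167642 + 0.348434
Fs = 0.516


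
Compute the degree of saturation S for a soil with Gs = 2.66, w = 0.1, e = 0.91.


Using S = Gs * w / e
S = 2.66 * 0.1 / 0.91
S = 0.2923


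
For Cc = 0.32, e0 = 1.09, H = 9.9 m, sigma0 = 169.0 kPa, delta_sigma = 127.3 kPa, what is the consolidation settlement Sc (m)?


Result: 0.3696 m

Derivation:
Using Sc = Cc * H / (1 + e0) * log10((sigma0 + delta_sigma) / sigma0)
Stress ratio = (169.0 + 127.3) / 169.0 = 1.75325
log10(1.75325) = 0.243845
Cc * H / (1 + e0) = 0.32 * 9.9 / (1 + 1.09) = 1.51579
Sc = 1.51579 * 0.243845
Sc = 0.3696 m


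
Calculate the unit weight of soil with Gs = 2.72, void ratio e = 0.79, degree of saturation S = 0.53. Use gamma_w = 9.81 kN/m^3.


Using gamma = gamma_w * (Gs + S*e) / (1 + e)
Numerator: Gs + S*e = 2.72 + 0.53*0.79 = 3.1387
Denominator: 1 + e = 1 + 0.79 = 1.79
gamma = 9.81 * 3.1387 / 1.79
gamma = 17.201 kN/m^3


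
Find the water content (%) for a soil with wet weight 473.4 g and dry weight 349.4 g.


Using w = (m_wet - m_dry) / m_dry * 100
m_wet - m_dry = 473.4 - 349.4 = 124.0 g
w = 124.0 / 349.4 * 100
w = 35.49 %


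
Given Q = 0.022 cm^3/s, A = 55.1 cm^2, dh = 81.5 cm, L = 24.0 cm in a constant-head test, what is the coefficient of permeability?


Result: 0.000118 cm/s

Derivation:
Compute hydraulic gradient:
i = dh / L = 81.5 / 24.0 = 3.39583
Then apply Darcy's law:
k = Q / (A * i)
k = 0.022 / (55.1 * 3.39583)
k = 0.022 / 187.11
k = 0.000118 cm/s


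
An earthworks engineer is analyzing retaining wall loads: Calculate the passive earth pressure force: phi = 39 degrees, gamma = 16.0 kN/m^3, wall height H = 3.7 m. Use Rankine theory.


Result: 481.39 kN/m

Derivation:
Compute passive earth pressure coefficient:
Kp = tan^2(45 + phi/2) = tan^2(64.5) = 4.395495
Compute passive force:
Pp = 0.5 * Kp * gamma * H^2
Pp = 0.5 * 4.395495 * 16.0 * 3.7^2
Pp = 481.39 kN/m


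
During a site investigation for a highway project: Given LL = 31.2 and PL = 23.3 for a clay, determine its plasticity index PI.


Result: 7.9

Derivation:
Using PI = LL - PL
PI = 31.2 - 23.3
PI = 7.9


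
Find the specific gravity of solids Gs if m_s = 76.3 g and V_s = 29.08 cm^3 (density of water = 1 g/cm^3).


Result: 2.624

Derivation:
Using Gs = m_s / (V_s * rho_w)
Since rho_w = 1 g/cm^3:
Gs = 76.3 / 29.08
Gs = 2.624


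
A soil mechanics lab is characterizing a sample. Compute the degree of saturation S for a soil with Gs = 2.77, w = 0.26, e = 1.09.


Using S = Gs * w / e
S = 2.77 * 0.26 / 1.09
S = 0.6607


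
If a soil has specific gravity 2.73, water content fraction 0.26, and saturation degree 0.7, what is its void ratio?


Using the relation e = Gs * w / S
e = 2.73 * 0.26 / 0.7
e = 1.014


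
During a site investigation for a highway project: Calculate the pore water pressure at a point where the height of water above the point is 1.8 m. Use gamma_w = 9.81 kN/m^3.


Using u = gamma_w * h_w
u = 9.81 * 1.8
u = 17.66 kPa


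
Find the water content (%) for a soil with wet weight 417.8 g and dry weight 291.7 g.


Result: 43.23 %

Derivation:
Using w = (m_wet - m_dry) / m_dry * 100
m_wet - m_dry = 417.8 - 291.7 = 126.1 g
w = 126.1 / 291.7 * 100
w = 43.23 %


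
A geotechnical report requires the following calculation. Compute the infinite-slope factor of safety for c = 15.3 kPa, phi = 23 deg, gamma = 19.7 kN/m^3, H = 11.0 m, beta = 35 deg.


Result: 0.756

Derivation:
Using Fs = c / (gamma*H*sin(beta)*cos(beta)) + tan(phi)/tan(beta)
Cohesion contribution = 15.3 / (19.7*11.0*sin(35)*cos(35))
Cohesion contribution = 0.150272
Friction contribution = tan(23)/tan(35) = 0.606213
Fs = 0.150272 + 0.606213
Fs = 0.756


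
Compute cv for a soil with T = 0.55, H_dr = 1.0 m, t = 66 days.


Using cv = T * H_dr^2 / t
H_dr^2 = 1.0^2 = 1.0
cv = 0.55 * 1.0 / 66
cv = 0.00833 m^2/day


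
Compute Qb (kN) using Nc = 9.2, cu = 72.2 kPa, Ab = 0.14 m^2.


Result: 92.99 kN

Derivation:
Using Qb = Nc * cu * Ab
Qb = 9.2 * 72.2 * 0.14
Qb = 92.99 kN


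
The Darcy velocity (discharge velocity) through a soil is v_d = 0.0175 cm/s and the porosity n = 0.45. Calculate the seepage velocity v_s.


Result: 0.03889 cm/s

Derivation:
Using v_s = v_d / n
v_s = 0.0175 / 0.45
v_s = 0.03889 cm/s


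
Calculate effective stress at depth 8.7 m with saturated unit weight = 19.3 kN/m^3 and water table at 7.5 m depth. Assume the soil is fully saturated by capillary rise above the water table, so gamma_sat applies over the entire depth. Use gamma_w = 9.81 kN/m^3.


Result: 156.14 kPa

Derivation:
Total stress = gamma_sat * depth
sigma = 19.3 * 8.7 = 167.91 kPa
Pore water pressure u = gamma_w * (depth - d_wt)
u = 9.81 * (8.7 - 7.5) = 11.772 kPa
Effective stress = sigma - u
sigma' = 167.91 - 11.772 = 156.14 kPa


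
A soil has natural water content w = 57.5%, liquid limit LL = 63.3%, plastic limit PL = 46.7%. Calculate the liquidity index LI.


First compute the plasticity index:
PI = LL - PL = 63.3 - 46.7 = 16.6
Then compute the liquidity index:
LI = (w - PL) / PI
LI = (57.5 - 46.7) / 16.6
LI = 0.651


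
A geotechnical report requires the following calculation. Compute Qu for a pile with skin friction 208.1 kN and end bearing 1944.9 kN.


Using Qu = Qf + Qb
Qu = 208.1 + 1944.9
Qu = 2153.0 kN


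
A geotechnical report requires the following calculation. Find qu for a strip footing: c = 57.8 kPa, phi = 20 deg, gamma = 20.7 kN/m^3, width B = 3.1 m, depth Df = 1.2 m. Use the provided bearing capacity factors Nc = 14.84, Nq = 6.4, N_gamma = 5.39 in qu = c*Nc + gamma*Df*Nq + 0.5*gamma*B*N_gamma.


Result: 1189.67 kPa

Derivation:
Compute qu = c*Nc + gamma*Df*Nq + 0.5*gamma*B*N_gamma
Term 1: 57.8 * 14.84 = 857.752
Term 2: 20.7 * 1.2 * 6.4 = 158.976
Term 3: 0.5 * 20.7 * 3.1 * 5.39 = 172.93815
qu = 857.752 + 158.976 + 172.93815
qu = 1189.67 kPa


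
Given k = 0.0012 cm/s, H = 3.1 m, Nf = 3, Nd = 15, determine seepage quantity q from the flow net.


Convert k to m/s for unit consistency with H:
k = 0.0012 cm/s = 0.0012 / 100 m/s = 1.2e-05 m/s
Using q = k * H * Nf / Nd
Nf / Nd = 3 / 15 = 0.2
q = 1.2e-05 * 3.1 * 0.2
q = 7.44e-06 m^3/s per m


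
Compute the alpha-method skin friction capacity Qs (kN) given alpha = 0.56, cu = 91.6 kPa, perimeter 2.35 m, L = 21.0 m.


Using Qs = alpha * cu * perimeter * L
Qs = 0.56 * 91.6 * 2.35 * 21.0
Qs = 2531.46 kN


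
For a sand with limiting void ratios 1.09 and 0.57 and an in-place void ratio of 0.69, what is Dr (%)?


Using Dr = (e_max - e) / (e_max - e_min) * 100
e_max - e = 1.09 - 0.69 = 0.4
e_max - e_min = 1.09 - 0.57 = 0.52
Dr = 0.4 / 0.52 * 100
Dr = 76.92 %


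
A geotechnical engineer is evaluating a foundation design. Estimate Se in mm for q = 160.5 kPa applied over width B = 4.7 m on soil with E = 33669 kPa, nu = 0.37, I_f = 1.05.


Using Se = q * B * (1 - nu^2) * I_f / E
1 - nu^2 = 1 - 0.37^2 = 0.8631
Se = 160.5 * 4.7 * 0.8631 * 1.05 / 33669
Se = 0.020305 m
Convert to mm: Se = 0.020305 * 1000 = 20.305 mm


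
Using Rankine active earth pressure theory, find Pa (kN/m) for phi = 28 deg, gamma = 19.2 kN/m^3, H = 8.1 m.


Result: 227.4 kN/m

Derivation:
Compute active earth pressure coefficient:
Ka = tan^2(45 - phi/2) = tan^2(31.0) = 0.361033
Compute active force:
Pa = 0.5 * Ka * gamma * H^2
Pa = 0.5 * 0.361033 * 19.2 * 8.1^2
Pa = 227.4 kN/m


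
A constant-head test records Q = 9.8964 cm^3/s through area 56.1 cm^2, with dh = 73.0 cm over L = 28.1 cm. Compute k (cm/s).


Compute hydraulic gradient:
i = dh / L = 73.0 / 28.1 = 2.59786
Then apply Darcy's law:
k = Q / (A * i)
k = 9.8964 / (56.1 * 2.59786)
k = 9.8964 / 145.74
k = 0.067904 cm/s


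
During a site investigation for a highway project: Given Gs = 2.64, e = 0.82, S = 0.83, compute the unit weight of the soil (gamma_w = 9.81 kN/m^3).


Using gamma = gamma_w * (Gs + S*e) / (1 + e)
Numerator: Gs + S*e = 2.64 + 0.83*0.82 = 3.3206
Denominator: 1 + e = 1 + 0.82 = 1.82
gamma = 9.81 * 3.3206 / 1.82
gamma = 17.898 kN/m^3


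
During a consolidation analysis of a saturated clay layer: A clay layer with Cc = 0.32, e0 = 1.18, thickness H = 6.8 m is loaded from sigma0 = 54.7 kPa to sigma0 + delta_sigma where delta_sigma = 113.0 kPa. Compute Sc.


Using Sc = Cc * H / (1 + e0) * log10((sigma0 + delta_sigma) / sigma0)
Stress ratio = (54.7 + 113.0) / 54.7 = 3.06581
log10(3.06581) = 0.486546
Cc * H / (1 + e0) = 0.32 * 6.8 / (1 + 1.18) = 0.998165
Sc = 0.998165 * 0.486546
Sc = 0.4857 m


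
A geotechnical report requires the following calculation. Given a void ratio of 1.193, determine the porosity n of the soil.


Using the relation n = e / (1 + e)
n = 1.193 / (1 + 1.193)
n = 1.193 / 2.193
n = 0.544


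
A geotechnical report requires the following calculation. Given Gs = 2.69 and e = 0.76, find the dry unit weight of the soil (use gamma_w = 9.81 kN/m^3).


Using gamma_d = Gs * gamma_w / (1 + e)
gamma_d = 2.69 * 9.81 / (1 + 0.76)
gamma_d = 2.69 * 9.81 / 1.76
gamma_d = 14.994 kN/m^3


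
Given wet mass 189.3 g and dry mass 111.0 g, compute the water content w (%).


Using w = (m_wet - m_dry) / m_dry * 100
m_wet - m_dry = 189.3 - 111.0 = 78.3 g
w = 78.3 / 111.0 * 100
w = 70.54 %


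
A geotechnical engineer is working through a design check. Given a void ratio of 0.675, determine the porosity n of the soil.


Result: 0.403

Derivation:
Using the relation n = e / (1 + e)
n = 0.675 / (1 + 0.675)
n = 0.675 / 1.675
n = 0.403


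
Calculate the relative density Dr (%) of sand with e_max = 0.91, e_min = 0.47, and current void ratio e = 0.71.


Using Dr = (e_max - e) / (e_max - e_min) * 100
e_max - e = 0.91 - 0.71 = 0.2
e_max - e_min = 0.91 - 0.47 = 0.44
Dr = 0.2 / 0.44 * 100
Dr = 45.45 %


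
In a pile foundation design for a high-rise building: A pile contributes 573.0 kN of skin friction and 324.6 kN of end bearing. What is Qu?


Result: 897.6 kN

Derivation:
Using Qu = Qf + Qb
Qu = 573.0 + 324.6
Qu = 897.6 kN


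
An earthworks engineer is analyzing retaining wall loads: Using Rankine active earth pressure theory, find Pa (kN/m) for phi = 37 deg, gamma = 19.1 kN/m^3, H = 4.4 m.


Compute active earth pressure coefficient:
Ka = tan^2(45 - phi/2) = tan^2(26.5) = 0.248584
Compute active force:
Pa = 0.5 * Ka * gamma * H^2
Pa = 0.5 * 0.248584 * 19.1 * 4.4^2
Pa = 45.96 kN/m


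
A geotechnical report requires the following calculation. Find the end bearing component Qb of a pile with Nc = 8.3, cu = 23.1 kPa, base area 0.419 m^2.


Result: 80.33 kN

Derivation:
Using Qb = Nc * cu * Ab
Qb = 8.3 * 23.1 * 0.419
Qb = 80.33 kN


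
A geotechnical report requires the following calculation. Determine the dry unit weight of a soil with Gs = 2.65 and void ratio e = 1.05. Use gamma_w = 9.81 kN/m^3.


Using gamma_d = Gs * gamma_w / (1 + e)
gamma_d = 2.65 * 9.81 / (1 + 1.05)
gamma_d = 2.65 * 9.81 / 2.05
gamma_d = 12.681 kN/m^3


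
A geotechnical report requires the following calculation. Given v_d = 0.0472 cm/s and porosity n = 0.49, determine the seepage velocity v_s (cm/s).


Using v_s = v_d / n
v_s = 0.0472 / 0.49
v_s = 0.09633 cm/s


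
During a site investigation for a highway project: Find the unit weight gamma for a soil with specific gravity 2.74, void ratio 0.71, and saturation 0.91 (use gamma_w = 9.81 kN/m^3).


Using gamma = gamma_w * (Gs + S*e) / (1 + e)
Numerator: Gs + S*e = 2.74 + 0.91*0.71 = 3.3861
Denominator: 1 + e = 1 + 0.71 = 1.71
gamma = 9.81 * 3.3861 / 1.71
gamma = 19.426 kN/m^3


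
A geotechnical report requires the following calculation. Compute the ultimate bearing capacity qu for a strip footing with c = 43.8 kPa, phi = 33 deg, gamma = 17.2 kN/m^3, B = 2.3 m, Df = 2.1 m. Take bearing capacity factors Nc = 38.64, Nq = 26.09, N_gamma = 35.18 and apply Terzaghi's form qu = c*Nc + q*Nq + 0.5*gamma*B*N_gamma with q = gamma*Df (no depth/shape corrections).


Compute qu = c*Nc + gamma*Df*Nq + 0.5*gamma*B*N_gamma
Term 1: 43.8 * 38.64 = 1692.432
Term 2: 17.2 * 2.1 * 26.09 = 942.3708
Term 3: 0.5 * 17.2 * 2.3 * 35.18 = 695.8604
qu = 1692.432 + 942.3708 + 695.8604
qu = 3330.66 kPa


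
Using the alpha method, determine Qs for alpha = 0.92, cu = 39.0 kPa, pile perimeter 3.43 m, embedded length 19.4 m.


Using Qs = alpha * cu * perimeter * L
Qs = 0.92 * 39.0 * 3.43 * 19.4
Qs = 2387.53 kN


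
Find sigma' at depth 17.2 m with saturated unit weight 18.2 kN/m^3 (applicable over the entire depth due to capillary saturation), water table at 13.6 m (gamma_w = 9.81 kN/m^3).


Total stress = gamma_sat * depth
sigma = 18.2 * 17.2 = 313.04 kPa
Pore water pressure u = gamma_w * (depth - d_wt)
u = 9.81 * (17.2 - 13.6) = 35.316 kPa
Effective stress = sigma - u
sigma' = 313.04 - 35.316 = 277.72 kPa


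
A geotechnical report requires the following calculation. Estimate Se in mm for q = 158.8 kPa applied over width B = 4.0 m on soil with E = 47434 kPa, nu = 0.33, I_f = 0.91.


Using Se = q * B * (1 - nu^2) * I_f / E
1 - nu^2 = 1 - 0.33^2 = 0.8911
Se = 158.8 * 4.0 * 0.8911 * 0.91 / 47434
Se = 0.010859 m
Convert to mm: Se = 0.010859 * 1000 = 10.859 mm


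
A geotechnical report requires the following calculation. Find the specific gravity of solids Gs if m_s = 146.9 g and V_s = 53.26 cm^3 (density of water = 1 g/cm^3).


Result: 2.758

Derivation:
Using Gs = m_s / (V_s * rho_w)
Since rho_w = 1 g/cm^3:
Gs = 146.9 / 53.26
Gs = 2.758


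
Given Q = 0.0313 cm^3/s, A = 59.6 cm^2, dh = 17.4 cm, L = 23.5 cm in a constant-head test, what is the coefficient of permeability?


Compute hydraulic gradient:
i = dh / L = 17.4 / 23.5 = 0.740426
Then apply Darcy's law:
k = Q / (A * i)
k = 0.0313 / (59.6 * 0.740426)
k = 0.0313 / 44.1294
k = 0.000709 cm/s


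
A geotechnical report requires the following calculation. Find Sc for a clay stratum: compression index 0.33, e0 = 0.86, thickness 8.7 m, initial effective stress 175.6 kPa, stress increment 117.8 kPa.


Using Sc = Cc * H / (1 + e0) * log10((sigma0 + delta_sigma) / sigma0)
Stress ratio = (175.6 + 117.8) / 175.6 = 1.67084
log10(1.67084) = 0.222936
Cc * H / (1 + e0) = 0.33 * 8.7 / (1 + 0.86) = 1.54355
Sc = 1.54355 * 0.222936
Sc = 0.3441 m


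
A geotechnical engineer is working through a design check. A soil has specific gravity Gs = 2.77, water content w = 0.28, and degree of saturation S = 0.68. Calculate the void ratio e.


Result: 1.1406

Derivation:
Using the relation e = Gs * w / S
e = 2.77 * 0.28 / 0.68
e = 1.1406


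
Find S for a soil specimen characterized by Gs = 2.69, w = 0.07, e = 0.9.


Using S = Gs * w / e
S = 2.69 * 0.07 / 0.9
S = 0.2092


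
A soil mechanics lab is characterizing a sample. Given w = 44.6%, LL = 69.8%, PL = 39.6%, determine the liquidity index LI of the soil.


Result: 0.166

Derivation:
First compute the plasticity index:
PI = LL - PL = 69.8 - 39.6 = 30.2
Then compute the liquidity index:
LI = (w - PL) / PI
LI = (44.6 - 39.6) / 30.2
LI = 0.166


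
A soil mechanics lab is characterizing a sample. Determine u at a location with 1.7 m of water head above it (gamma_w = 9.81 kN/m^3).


Using u = gamma_w * h_w
u = 9.81 * 1.7
u = 16.68 kPa


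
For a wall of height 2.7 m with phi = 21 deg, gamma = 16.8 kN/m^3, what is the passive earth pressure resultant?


Compute passive earth pressure coefficient:
Kp = tan^2(45 + phi/2) = tan^2(55.5) = 2.117051
Compute passive force:
Pp = 0.5 * Kp * gamma * H^2
Pp = 0.5 * 2.117051 * 16.8 * 2.7^2
Pp = 129.64 kN/m


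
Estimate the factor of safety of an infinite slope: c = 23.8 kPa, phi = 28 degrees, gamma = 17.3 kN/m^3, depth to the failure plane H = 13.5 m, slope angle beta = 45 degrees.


Using Fs = c / (gamma*H*sin(beta)*cos(beta)) + tan(phi)/tan(beta)
Cohesion contribution = 23.8 / (17.3*13.5*sin(45)*cos(45))
Cohesion contribution = 0.203811
Friction contribution = tan(28)/tan(45) = 0.531709
Fs = 0.203811 + 0.531709
Fs = 0.736


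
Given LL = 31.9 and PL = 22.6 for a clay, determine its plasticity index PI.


Using PI = LL - PL
PI = 31.9 - 22.6
PI = 9.3


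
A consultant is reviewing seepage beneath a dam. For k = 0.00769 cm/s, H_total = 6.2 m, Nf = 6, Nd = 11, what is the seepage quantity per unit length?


Convert k to m/s for unit consistency with H:
k = 0.00769 cm/s = 0.00769 / 100 m/s = 7.69e-05 m/s
Using q = k * H * Nf / Nd
Nf / Nd = 6 / 11 = 0.5455
q = 7.69e-05 * 6.2 * 0.5455
q = 0.0002601 m^3/s per m


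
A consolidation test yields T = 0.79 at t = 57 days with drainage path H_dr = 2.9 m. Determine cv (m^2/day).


Result: 0.11656 m^2/day

Derivation:
Using cv = T * H_dr^2 / t
H_dr^2 = 2.9^2 = 8.41
cv = 0.79 * 8.41 / 57
cv = 0.11656 m^2/day


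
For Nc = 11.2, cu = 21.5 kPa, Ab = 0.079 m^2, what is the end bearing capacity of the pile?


Using Qb = Nc * cu * Ab
Qb = 11.2 * 21.5 * 0.079
Qb = 19.02 kN


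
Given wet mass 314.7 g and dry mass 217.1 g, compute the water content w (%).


Result: 44.96 %

Derivation:
Using w = (m_wet - m_dry) / m_dry * 100
m_wet - m_dry = 314.7 - 217.1 = 97.6 g
w = 97.6 / 217.1 * 100
w = 44.96 %


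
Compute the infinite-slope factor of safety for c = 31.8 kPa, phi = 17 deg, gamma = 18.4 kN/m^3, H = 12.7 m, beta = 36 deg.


Using Fs = c / (gamma*H*sin(beta)*cos(beta)) + tan(phi)/tan(beta)
Cohesion contribution = 31.8 / (18.4*12.7*sin(36)*cos(36))
Cohesion contribution = 0.286173
Friction contribution = tan(17)/tan(36) = 0.420802
Fs = 0.286173 + 0.420802
Fs = 0.707


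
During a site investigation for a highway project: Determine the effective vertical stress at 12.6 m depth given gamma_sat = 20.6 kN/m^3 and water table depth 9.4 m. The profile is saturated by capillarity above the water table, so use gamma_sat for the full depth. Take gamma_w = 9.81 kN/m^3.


Total stress = gamma_sat * depth
sigma = 20.6 * 12.6 = 259.56 kPa
Pore water pressure u = gamma_w * (depth - d_wt)
u = 9.81 * (12.6 - 9.4) = 31.392 kPa
Effective stress = sigma - u
sigma' = 259.56 - 31.392 = 228.17 kPa


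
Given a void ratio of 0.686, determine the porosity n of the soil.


Using the relation n = e / (1 + e)
n = 0.686 / (1 + 0.686)
n = 0.686 / 1.686
n = 0.4069


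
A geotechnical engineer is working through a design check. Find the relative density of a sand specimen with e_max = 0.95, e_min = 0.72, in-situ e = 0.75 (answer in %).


Result: 86.96 %

Derivation:
Using Dr = (e_max - e) / (e_max - e_min) * 100
e_max - e = 0.95 - 0.75 = 0.2
e_max - e_min = 0.95 - 0.72 = 0.23
Dr = 0.2 / 0.23 * 100
Dr = 86.96 %


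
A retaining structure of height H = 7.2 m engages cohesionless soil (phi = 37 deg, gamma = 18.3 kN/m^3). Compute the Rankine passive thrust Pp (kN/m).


Compute passive earth pressure coefficient:
Kp = tan^2(45 + phi/2) = tan^2(63.5) = 4.022791
Compute passive force:
Pp = 0.5 * Kp * gamma * H^2
Pp = 0.5 * 4.022791 * 18.3 * 7.2^2
Pp = 1908.15 kN/m


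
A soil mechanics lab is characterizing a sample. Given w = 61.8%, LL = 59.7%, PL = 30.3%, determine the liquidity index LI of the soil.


First compute the plasticity index:
PI = LL - PL = 59.7 - 30.3 = 29.4
Then compute the liquidity index:
LI = (w - PL) / PI
LI = (61.8 - 30.3) / 29.4
LI = 1.071


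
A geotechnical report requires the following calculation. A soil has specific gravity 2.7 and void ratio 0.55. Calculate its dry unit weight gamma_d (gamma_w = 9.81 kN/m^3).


Using gamma_d = Gs * gamma_w / (1 + e)
gamma_d = 2.7 * 9.81 / (1 + 0.55)
gamma_d = 2.7 * 9.81 / 1.55
gamma_d = 17.088 kN/m^3


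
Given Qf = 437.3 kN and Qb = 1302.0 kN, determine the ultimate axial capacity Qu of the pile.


Using Qu = Qf + Qb
Qu = 437.3 + 1302.0
Qu = 1739.3 kN


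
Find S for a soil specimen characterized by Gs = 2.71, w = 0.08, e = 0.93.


Result: 0.2331

Derivation:
Using S = Gs * w / e
S = 2.71 * 0.08 / 0.93
S = 0.2331


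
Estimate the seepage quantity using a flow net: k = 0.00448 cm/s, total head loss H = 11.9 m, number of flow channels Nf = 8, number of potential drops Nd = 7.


Convert k to m/s for unit consistency with H:
k = 0.00448 cm/s = 0.00448 / 100 m/s = 4.48e-05 m/s
Using q = k * H * Nf / Nd
Nf / Nd = 8 / 7 = 1.1429
q = 4.48e-05 * 11.9 * 1.1429
q = 0.0006093 m^3/s per m


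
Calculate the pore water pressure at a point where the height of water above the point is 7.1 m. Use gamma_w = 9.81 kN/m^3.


Result: 69.65 kPa

Derivation:
Using u = gamma_w * h_w
u = 9.81 * 7.1
u = 69.65 kPa


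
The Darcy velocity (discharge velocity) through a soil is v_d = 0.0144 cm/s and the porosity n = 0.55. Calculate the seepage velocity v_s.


Using v_s = v_d / n
v_s = 0.0144 / 0.55
v_s = 0.02618 cm/s


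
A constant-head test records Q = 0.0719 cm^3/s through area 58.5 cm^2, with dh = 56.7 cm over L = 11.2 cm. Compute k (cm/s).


Compute hydraulic gradient:
i = dh / L = 56.7 / 11.2 = 5.0625
Then apply Darcy's law:
k = Q / (A * i)
k = 0.0719 / (58.5 * 5.0625)
k = 0.0719 / 296.156
k = 0.000243 cm/s


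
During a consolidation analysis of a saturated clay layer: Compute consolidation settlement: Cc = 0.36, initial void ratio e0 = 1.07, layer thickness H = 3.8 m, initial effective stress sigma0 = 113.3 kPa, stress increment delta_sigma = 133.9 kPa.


Result: 0.2239 m

Derivation:
Using Sc = Cc * H / (1 + e0) * log10((sigma0 + delta_sigma) / sigma0)
Stress ratio = (113.3 + 133.9) / 113.3 = 2.18182
log10(2.18182) = 0.338819
Cc * H / (1 + e0) = 0.36 * 3.8 / (1 + 1.07) = 0.66087
Sc = 0.66087 * 0.338819
Sc = 0.2239 m


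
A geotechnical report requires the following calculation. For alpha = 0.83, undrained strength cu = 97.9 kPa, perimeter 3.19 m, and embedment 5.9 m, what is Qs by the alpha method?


Using Qs = alpha * cu * perimeter * L
Qs = 0.83 * 97.9 * 3.19 * 5.9
Qs = 1529.34 kN


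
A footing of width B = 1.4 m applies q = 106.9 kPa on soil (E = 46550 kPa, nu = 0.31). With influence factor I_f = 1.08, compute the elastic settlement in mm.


Result: 3.139 mm

Derivation:
Using Se = q * B * (1 - nu^2) * I_f / E
1 - nu^2 = 1 - 0.31^2 = 0.9039
Se = 106.9 * 1.4 * 0.9039 * 1.08 / 46550
Se = 0.003139 m
Convert to mm: Se = 0.003139 * 1000 = 3.139 mm


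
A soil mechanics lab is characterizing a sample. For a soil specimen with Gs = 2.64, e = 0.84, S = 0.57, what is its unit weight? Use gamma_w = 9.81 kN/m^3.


Using gamma = gamma_w * (Gs + S*e) / (1 + e)
Numerator: Gs + S*e = 2.64 + 0.57*0.84 = 3.1188
Denominator: 1 + e = 1 + 0.84 = 1.84
gamma = 9.81 * 3.1188 / 1.84
gamma = 16.628 kN/m^3


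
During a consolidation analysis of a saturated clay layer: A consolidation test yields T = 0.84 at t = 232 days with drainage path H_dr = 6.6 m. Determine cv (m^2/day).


Result: 0.15772 m^2/day

Derivation:
Using cv = T * H_dr^2 / t
H_dr^2 = 6.6^2 = 43.56
cv = 0.84 * 43.56 / 232
cv = 0.15772 m^2/day


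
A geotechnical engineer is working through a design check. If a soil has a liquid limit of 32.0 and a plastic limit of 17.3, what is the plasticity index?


Result: 14.7

Derivation:
Using PI = LL - PL
PI = 32.0 - 17.3
PI = 14.7


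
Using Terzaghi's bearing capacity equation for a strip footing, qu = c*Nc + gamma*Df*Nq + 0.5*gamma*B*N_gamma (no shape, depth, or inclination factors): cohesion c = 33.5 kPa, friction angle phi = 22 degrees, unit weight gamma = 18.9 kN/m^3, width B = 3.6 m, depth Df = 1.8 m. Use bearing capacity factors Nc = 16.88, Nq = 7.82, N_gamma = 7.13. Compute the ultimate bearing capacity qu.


Compute qu = c*Nc + gamma*Df*Nq + 0.5*gamma*B*N_gamma
Term 1: 33.5 * 16.88 = 565.48
Term 2: 18.9 * 1.8 * 7.82 = 266.0364
Term 3: 0.5 * 18.9 * 3.6 * 7.13 = 242.5626
qu = 565.48 + 266.0364 + 242.5626
qu = 1074.08 kPa


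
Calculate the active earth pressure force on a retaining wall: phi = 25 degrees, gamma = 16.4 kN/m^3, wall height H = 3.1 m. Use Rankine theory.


Compute active earth pressure coefficient:
Ka = tan^2(45 - phi/2) = tan^2(32.5) = 0.405859
Compute active force:
Pa = 0.5 * Ka * gamma * H^2
Pa = 0.5 * 0.405859 * 16.4 * 3.1^2
Pa = 31.98 kN/m


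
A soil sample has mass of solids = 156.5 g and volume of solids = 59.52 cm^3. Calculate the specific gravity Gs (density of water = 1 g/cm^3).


Using Gs = m_s / (V_s * rho_w)
Since rho_w = 1 g/cm^3:
Gs = 156.5 / 59.52
Gs = 2.629


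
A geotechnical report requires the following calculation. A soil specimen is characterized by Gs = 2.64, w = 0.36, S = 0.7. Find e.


Result: 1.3577

Derivation:
Using the relation e = Gs * w / S
e = 2.64 * 0.36 / 0.7
e = 1.3577


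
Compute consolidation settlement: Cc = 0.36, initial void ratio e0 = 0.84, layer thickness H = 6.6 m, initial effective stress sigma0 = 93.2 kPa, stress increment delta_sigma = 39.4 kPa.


Using Sc = Cc * H / (1 + e0) * log10((sigma0 + delta_sigma) / sigma0)
Stress ratio = (93.2 + 39.4) / 93.2 = 1.42275
log10(1.42275) = 0.153128
Cc * H / (1 + e0) = 0.36 * 6.6 / (1 + 0.84) = 1.2913
Sc = 1.2913 * 0.153128
Sc = 0.1977 m


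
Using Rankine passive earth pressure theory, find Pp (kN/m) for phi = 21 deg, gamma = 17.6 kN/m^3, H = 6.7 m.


Compute passive earth pressure coefficient:
Kp = tan^2(45 + phi/2) = tan^2(55.5) = 2.117051
Compute passive force:
Pp = 0.5 * Kp * gamma * H^2
Pp = 0.5 * 2.117051 * 17.6 * 6.7^2
Pp = 836.3 kN/m


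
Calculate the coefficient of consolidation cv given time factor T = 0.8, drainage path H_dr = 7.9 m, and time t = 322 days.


Result: 0.15506 m^2/day

Derivation:
Using cv = T * H_dr^2 / t
H_dr^2 = 7.9^2 = 62.41
cv = 0.8 * 62.41 / 322
cv = 0.15506 m^2/day
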